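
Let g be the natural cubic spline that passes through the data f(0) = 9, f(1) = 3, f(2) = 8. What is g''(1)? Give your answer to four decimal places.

With m_i denoting the second derivative at x_i, h_i = 1, 1, and Δ_i = (y_(i+1) − y_i)/h_i = -6, 5:
  1·m_0 + 4·m_1 + 1·m_2 = 6(Δ_1 - Δ_0) = 66
Natural end conditions: m_0 = m_2 = 0.
Solving the tridiagonal system: m_0 = 0, m_1 = 33/2, m_2 = 0.

16.5000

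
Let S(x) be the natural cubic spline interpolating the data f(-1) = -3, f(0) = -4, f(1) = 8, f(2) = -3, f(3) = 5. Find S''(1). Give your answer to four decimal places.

Write m_i for S''(x_i). With h_i = 1, 1, 1, 1 and divided differences Δ_i = -1, 12, -11, 8, the continuity of S' gives the tridiagonal system
  1·m_0 + 4·m_1 + 1·m_2 = 6(Δ_1 - Δ_0) = 78
  1·m_1 + 4·m_2 + 1·m_3 = 6(Δ_2 - Δ_1) = -138
  1·m_2 + 4·m_3 + 1·m_4 = 6(Δ_3 - Δ_2) = 114
Natural end conditions: m_0 = m_4 = 0.
Solving: m_0 = 0, m_1 = 459/14, m_2 = -372/7, m_3 = 585/14, m_4 = 0.

-53.1429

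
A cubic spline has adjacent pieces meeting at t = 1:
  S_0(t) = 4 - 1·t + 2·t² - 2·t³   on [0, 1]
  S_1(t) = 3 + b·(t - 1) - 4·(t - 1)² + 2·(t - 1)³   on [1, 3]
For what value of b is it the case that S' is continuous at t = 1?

-3

S_0'(t) = -1 + 4·t - 6·t², so S_0'(1) = -3. On the right, S_1'(1) = b, so b = -3.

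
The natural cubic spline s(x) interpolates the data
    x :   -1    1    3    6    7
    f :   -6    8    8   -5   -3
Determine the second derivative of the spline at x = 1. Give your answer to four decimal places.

Write σ_i for s''(x_i). With h_i = 2, 2, 3, 1 and divided differences Δ_i = 7, 0, -13/3, 2, the continuity of s' gives the tridiagonal system
  2·σ_0 + 8·σ_1 + 2·σ_2 = 6(Δ_1 - Δ_0) = -42
  2·σ_1 + 10·σ_2 + 3·σ_3 = 6(Δ_2 - Δ_1) = -26
  3·σ_2 + 8·σ_3 + 1·σ_4 = 6(Δ_3 - Δ_2) = 38
Natural end conditions: σ_0 = σ_4 = 0.
Hence σ_0 = 0, σ_1 = -1169/268, σ_2 = -238/67, σ_3 = 815/134, σ_4 = 0.

-4.3619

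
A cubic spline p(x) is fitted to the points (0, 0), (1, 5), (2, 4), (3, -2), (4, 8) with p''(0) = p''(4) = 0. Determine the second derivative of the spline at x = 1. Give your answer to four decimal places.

With M_i denoting the second derivative at x_i, h_i = 1, 1, 1, 1, and Δ_i = (y_(i+1) − y_i)/h_i = 5, -1, -6, 10:
  1·M_0 + 4·M_1 + 1·M_2 = 6(Δ_1 - Δ_0) = -36
  1·M_1 + 4·M_2 + 1·M_3 = 6(Δ_2 - Δ_1) = -30
  1·M_2 + 4·M_3 + 1·M_4 = 6(Δ_3 - Δ_2) = 96
Natural end conditions: M_0 = M_4 = 0.
Solving the tridiagonal system: M_0 = 0, M_1 = -81/14, M_2 = -90/7, M_3 = 381/14, M_4 = 0.

-5.7857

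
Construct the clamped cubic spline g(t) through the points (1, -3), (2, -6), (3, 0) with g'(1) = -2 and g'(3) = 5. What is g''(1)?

Let m_i = g''(x_i). Step sizes h_i = 1, 1; slopes of the chords Δ_i = (y_(i+1) - y_i)/h_i = -3, 6.
  1·m_0 + 4·m_1 + 1·m_2 = 6(Δ_1 - Δ_0) = 54
Clamped end conditions give two more equations: 2h_0·m_0 + h_0·m_1 = 6(Δ_0 - g'(1)) = -6 and h_1·m_1 + 2h_1·m_2 = 6(g'(3) - Δ_1) = -6.
Forward elimination and back-substitution give m_0 = -13, m_1 = 20, m_2 = -13.

-13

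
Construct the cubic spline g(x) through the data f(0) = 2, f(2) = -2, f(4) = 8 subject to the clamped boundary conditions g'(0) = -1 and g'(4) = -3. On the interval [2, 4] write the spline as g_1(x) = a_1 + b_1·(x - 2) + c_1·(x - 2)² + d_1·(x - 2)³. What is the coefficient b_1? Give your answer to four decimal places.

With m_i denoting the second derivative at x_i, h_i = 2, 2, and Δ_i = (y_(i+1) − y_i)/h_i = -2, 5:
  2·m_0 + 8·m_1 + 2·m_2 = 6(Δ_1 - Δ_0) = 42
Clamped end conditions give two more equations: 2h_0·m_0 + h_0·m_1 = 6(Δ_0 - g'(0)) = -6 and h_1·m_1 + 2h_1·m_2 = 6(g'(4) - Δ_1) = -48.
Solving the tridiagonal system: m_0 = -29/4, m_1 = 23/2, m_2 = -71/4.
On [2, 4], with g_1(x) = a_1 + b_1·(x - 2) + c_1·(x - 2)² + d_1·(x - 2)³: c_1 = m_1/2 = 23/4, d_1 = (m_2 - m_1)/(6h_1) = -39/16, b_1 = Δ_1 - h_1(2m_1 + m_2)/6 = 13/4.

3.2500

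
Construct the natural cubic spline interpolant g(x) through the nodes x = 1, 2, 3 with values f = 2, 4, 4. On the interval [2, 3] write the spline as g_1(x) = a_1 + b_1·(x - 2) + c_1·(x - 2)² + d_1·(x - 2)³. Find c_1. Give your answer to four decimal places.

Write m_i for g''(x_i). With h_i = 1, 1 and divided differences Δ_i = 2, 0, the continuity of g' gives the tridiagonal system
  1·m_0 + 4·m_1 + 1·m_2 = 6(Δ_1 - Δ_0) = -12
Natural end conditions: m_0 = m_2 = 0.
Hence m_0 = 0, m_1 = -3, m_2 = 0.
On [2, 3], with g_1(x) = a_1 + b_1·(x - 2) + c_1·(x - 2)² + d_1·(x - 2)³: c_1 = m_1/2 = -3/2, d_1 = (m_2 - m_1)/(6h_1) = 1/2, b_1 = Δ_1 - h_1(2m_1 + m_2)/6 = 1.

-1.5000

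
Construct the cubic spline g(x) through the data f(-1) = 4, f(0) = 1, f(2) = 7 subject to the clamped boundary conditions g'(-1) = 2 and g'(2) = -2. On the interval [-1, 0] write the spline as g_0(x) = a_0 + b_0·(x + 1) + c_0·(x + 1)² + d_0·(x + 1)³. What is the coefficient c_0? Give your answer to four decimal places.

-11.1667

Write σ_i for g''(x_i). With h_i = 1, 2 and divided differences Δ_i = -3, 3, the continuity of g' gives the tridiagonal system
  1·σ_0 + 6·σ_1 + 2·σ_2 = 6(Δ_1 - Δ_0) = 36
Clamped end conditions give two more equations: 2h_0·σ_0 + h_0·σ_1 = 6(Δ_0 - g'(-1)) = -30 and h_1·σ_1 + 2h_1·σ_2 = 6(g'(2) - Δ_1) = -30.
Hence σ_0 = -67/3, σ_1 = 44/3, σ_2 = -89/6.
On [-1, 0], with g_0(x) = a_0 + b_0·(x + 1) + c_0·(x + 1)² + d_0·(x + 1)³: c_0 = σ_0/2 = -67/6, d_0 = (σ_1 - σ_0)/(6h_0) = 37/6, b_0 = Δ_0 - h_0(2σ_0 + σ_1)/6 = 2.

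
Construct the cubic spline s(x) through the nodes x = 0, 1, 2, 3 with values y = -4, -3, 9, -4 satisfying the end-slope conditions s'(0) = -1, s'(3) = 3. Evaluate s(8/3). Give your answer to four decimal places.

Let m_i = s''(x_i). Step sizes h_i = 1, 1, 1; slopes of the chords Δ_i = (y_(i+1) - y_i)/h_i = 1, 12, -13.
  1·m_0 + 4·m_1 + 1·m_2 = 6(Δ_1 - Δ_0) = 66
  1·m_1 + 4·m_2 + 1·m_3 = 6(Δ_2 - Δ_1) = -150
Clamped end conditions give two more equations: 2h_0·m_0 + h_0·m_1 = 6(Δ_0 - s'(0)) = 12 and h_2·m_2 + 2h_2·m_3 = 6(s'(3) - Δ_2) = 96.
Hence m_0 = -182/15, m_1 = 544/15, m_2 = -1004/15, m_3 = 1222/15.
On [2, 3], s(x) = 9 - 64/15·(x - 2) - 502/15·(x - 2)² + 371/15·(x - 2)³.
With (x - 2) = 2/3: s(8/3) = -563/405.

-1.3901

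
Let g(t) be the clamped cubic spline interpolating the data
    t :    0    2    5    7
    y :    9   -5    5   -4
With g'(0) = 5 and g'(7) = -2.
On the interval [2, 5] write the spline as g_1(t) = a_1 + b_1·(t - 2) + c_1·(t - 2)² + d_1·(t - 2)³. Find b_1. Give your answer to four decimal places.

Let σ_i = g''(x_i). Step sizes h_i = 2, 3, 2; slopes of the chords Δ_i = (y_(i+1) - y_i)/h_i = -7, 10/3, -9/2.
  2·σ_0 + 10·σ_1 + 3·σ_2 = 6(Δ_1 - Δ_0) = 62
  3·σ_1 + 10·σ_2 + 2·σ_3 = 6(Δ_2 - Δ_1) = -47
Clamped end conditions give two more equations: 2h_0·σ_0 + h_0·σ_1 = 6(Δ_0 - g'(0)) = -72 and h_2·σ_2 + 2h_2·σ_3 = 6(g'(7) - Δ_2) = 15.
Hence σ_0 = -2425/96, σ_1 = 697/48, σ_2 = -523/48, σ_3 = 883/96.
On [2, 5], with g_1(t) = a_1 + b_1·(t - 2) + c_1·(t - 2)² + d_1·(t - 2)³: c_1 = σ_1/2 = 697/96, d_1 = (σ_2 - σ_1)/(6h_1) = -305/216, b_1 = Δ_1 - h_1(2σ_1 + σ_2)/6 = -551/96.

-5.7396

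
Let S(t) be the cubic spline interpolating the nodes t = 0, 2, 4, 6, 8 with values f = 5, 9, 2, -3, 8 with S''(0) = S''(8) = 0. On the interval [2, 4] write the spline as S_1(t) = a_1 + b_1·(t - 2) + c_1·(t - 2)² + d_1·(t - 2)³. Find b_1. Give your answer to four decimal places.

Put m_i = S'' at the i-th knot. Here h = (2, 2, 2, 2) and Δ = (2, -7/2, -5/2, 11/2), so the interior equations h_(i-1)·m_(i-1) + 2(h_(i-1)+h_i)·m_i + h_i·m_(i+1) = 6(Δ_i − Δ_(i-1)) read
  2·m_0 + 8·m_1 + 2·m_2 = 6(Δ_1 - Δ_0) = -33
  2·m_1 + 8·m_2 + 2·m_3 = 6(Δ_2 - Δ_1) = 6
  2·m_2 + 8·m_3 + 2·m_4 = 6(Δ_3 - Δ_2) = 48
Natural end conditions: m_0 = m_4 = 0.
Solving: m_0 = 0, m_1 = -471/112, m_2 = 9/28, m_3 = 663/112, m_4 = 0.
On [2, 4], with S_1(t) = a_1 + b_1·(t - 2) + c_1·(t - 2)² + d_1·(t - 2)³: c_1 = m_1/2 = -471/224, d_1 = (m_2 - m_1)/(6h_1) = 169/448, b_1 = Δ_1 - h_1(2m_1 + m_2)/6 = -45/56.

-0.8036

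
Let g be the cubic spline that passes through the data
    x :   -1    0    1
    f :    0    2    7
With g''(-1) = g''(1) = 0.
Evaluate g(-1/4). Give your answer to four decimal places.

1.2539

Let m_i = g''(x_i). Step sizes h_i = 1, 1; slopes of the chords Δ_i = (y_(i+1) - y_i)/h_i = 2, 5.
  1·m_0 + 4·m_1 + 1·m_2 = 6(Δ_1 - Δ_0) = 18
Natural end conditions: m_0 = m_2 = 0.
Forward elimination and back-substitution give m_0 = 0, m_1 = 9/2, m_2 = 0.
On [-1, 0], g(x) = 0 + 5/4·(x + 1) + 0·(x + 1)² + 3/4·(x + 1)³.
With (x + 1) = 3/4: g(-1/4) = 321/256.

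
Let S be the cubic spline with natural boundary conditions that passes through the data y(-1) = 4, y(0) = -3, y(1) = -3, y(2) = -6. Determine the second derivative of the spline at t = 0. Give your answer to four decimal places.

12.4000

Put M_i = S'' at the i-th knot. Here h = (1, 1, 1) and Δ = (-7, 0, -3), so the interior equations h_(i-1)·M_(i-1) + 2(h_(i-1)+h_i)·M_i + h_i·M_(i+1) = 6(Δ_i − Δ_(i-1)) read
  1·M_0 + 4·M_1 + 1·M_2 = 6(Δ_1 - Δ_0) = 42
  1·M_1 + 4·M_2 + 1·M_3 = 6(Δ_2 - Δ_1) = -18
Natural end conditions: M_0 = M_3 = 0.
Solving the tridiagonal system: M_0 = 0, M_1 = 62/5, M_2 = -38/5, M_3 = 0.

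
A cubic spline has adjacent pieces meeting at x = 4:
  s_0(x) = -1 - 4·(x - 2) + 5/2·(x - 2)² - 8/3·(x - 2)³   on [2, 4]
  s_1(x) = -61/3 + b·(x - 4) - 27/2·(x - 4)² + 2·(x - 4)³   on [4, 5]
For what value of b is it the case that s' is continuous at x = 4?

-26

s_0'(x) = -4 + 5·(x - 2) - 8·(x - 2)², so s_0'(4) = -26. On the right, s_1'(4) = b, so b = -26.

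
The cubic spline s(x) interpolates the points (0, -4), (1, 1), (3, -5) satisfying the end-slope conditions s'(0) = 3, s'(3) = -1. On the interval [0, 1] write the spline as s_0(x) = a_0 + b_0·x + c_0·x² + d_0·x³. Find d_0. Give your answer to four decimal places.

Let m_i = s''(x_i). Step sizes h_i = 1, 2; slopes of the chords Δ_i = (y_(i+1) - y_i)/h_i = 5, -3.
  1·m_0 + 6·m_1 + 2·m_2 = 6(Δ_1 - Δ_0) = -48
Clamped end conditions give two more equations: 2h_0·m_0 + h_0·m_1 = 6(Δ_0 - s'(0)) = 12 and h_1·m_1 + 2h_1·m_2 = 6(s'(3) - Δ_1) = 12.
Solving: m_0 = 38/3, m_1 = -40/3, m_2 = 29/3.
On [0, 1], with s_0(x) = a_0 + b_0·x + c_0·x² + d_0·x³: c_0 = m_0/2 = 19/3, d_0 = (m_1 - m_0)/(6h_0) = -13/3, b_0 = Δ_0 - h_0(2m_0 + m_1)/6 = 3.

-4.3333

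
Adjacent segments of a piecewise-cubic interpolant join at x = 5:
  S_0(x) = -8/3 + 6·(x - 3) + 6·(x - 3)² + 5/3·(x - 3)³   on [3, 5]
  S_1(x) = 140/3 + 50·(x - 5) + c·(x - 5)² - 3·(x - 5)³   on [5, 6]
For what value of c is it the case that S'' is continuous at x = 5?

16

S_0''(x) = 12 + 10·(x - 3), so S_0''(5) = 32. On the right, S_1''(5) = 2c, so c = 16.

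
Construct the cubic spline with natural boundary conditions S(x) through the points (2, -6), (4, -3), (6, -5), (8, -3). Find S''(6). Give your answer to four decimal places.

With M_i denoting the second derivative at x_i, h_i = 2, 2, 2, and Δ_i = (y_(i+1) − y_i)/h_i = 3/2, -1, 1:
  2·M_0 + 8·M_1 + 2·M_2 = 6(Δ_1 - Δ_0) = -15
  2·M_1 + 8·M_2 + 2·M_3 = 6(Δ_2 - Δ_1) = 12
Natural end conditions: M_0 = M_3 = 0.
Solving the tridiagonal system: M_0 = 0, M_1 = -12/5, M_2 = 21/10, M_3 = 0.

2.1000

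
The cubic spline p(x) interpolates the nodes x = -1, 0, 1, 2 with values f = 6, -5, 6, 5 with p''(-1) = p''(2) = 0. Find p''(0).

40

Put M_i = p'' at the i-th knot. Here h = (1, 1, 1) and Δ = (-11, 11, -1), so the interior equations h_(i-1)·M_(i-1) + 2(h_(i-1)+h_i)·M_i + h_i·M_(i+1) = 6(Δ_i − Δ_(i-1)) read
  1·M_0 + 4·M_1 + 1·M_2 = 6(Δ_1 - Δ_0) = 132
  1·M_1 + 4·M_2 + 1·M_3 = 6(Δ_2 - Δ_1) = -72
Natural end conditions: M_0 = M_3 = 0.
Forward elimination and back-substitution give M_0 = 0, M_1 = 40, M_2 = -28, M_3 = 0.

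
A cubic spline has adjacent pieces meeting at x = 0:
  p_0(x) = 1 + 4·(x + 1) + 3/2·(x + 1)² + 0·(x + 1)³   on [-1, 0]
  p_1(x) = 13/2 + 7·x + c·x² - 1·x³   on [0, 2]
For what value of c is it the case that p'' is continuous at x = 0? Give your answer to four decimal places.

p_0''(x) = 3 + 0·(x + 1), so p_0''(0) = 3. On the right, p_1''(0) = 2c, so c = 3/2.

1.5000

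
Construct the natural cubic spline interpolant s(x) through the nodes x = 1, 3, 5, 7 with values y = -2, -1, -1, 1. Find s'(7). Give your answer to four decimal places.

With M_i denoting the second derivative at x_i, h_i = 2, 2, 2, and Δ_i = (y_(i+1) − y_i)/h_i = 1/2, 0, 1:
  2·M_0 + 8·M_1 + 2·M_2 = 6(Δ_1 - Δ_0) = -3
  2·M_1 + 8·M_2 + 2·M_3 = 6(Δ_2 - Δ_1) = 6
Natural end conditions: M_0 = M_3 = 0.
Solving the tridiagonal system: M_0 = 0, M_1 = -3/5, M_2 = 9/10, M_3 = 0.
On [5, 7], s'(x) = b_2 + 2c_2·(x - 5) + 3d_2·(x - 5)² with b_2 = Δ_2 - h_2(2M_2 + M_3)/6 = 2/5, c_2 = M_2/2 = 9/20, d_2 = (M_3 - M_2)/(6h_2) = -3/40. So s'(7) = 13/10.

1.3000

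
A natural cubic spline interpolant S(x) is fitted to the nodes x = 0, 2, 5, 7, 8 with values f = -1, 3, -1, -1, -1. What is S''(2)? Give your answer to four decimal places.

-2.4980

Let σ_i = S''(x_i). Step sizes h_i = 2, 3, 2, 1; slopes of the chords Δ_i = (y_(i+1) - y_i)/h_i = 2, -4/3, 0, 0.
  2·σ_0 + 10·σ_1 + 3·σ_2 = 6(Δ_1 - Δ_0) = -20
  3·σ_1 + 10·σ_2 + 2·σ_3 = 6(Δ_2 - Δ_1) = 8
  2·σ_2 + 6·σ_3 + 1·σ_4 = 6(Δ_3 - Δ_2) = 0
Natural end conditions: σ_0 = σ_4 = 0.
Hence σ_0 = 0, σ_1 = -632/253, σ_2 = 420/253, σ_3 = -140/253, σ_4 = 0.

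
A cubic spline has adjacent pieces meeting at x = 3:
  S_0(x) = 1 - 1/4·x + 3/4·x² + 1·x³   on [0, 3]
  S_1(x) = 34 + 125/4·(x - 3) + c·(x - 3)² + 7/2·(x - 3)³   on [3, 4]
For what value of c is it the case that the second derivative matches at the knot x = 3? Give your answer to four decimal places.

9.7500

S_0''(x) = 3/2 + 6·x, so S_0''(3) = 39/2. On the right, S_1''(3) = 2c, so c = 39/4.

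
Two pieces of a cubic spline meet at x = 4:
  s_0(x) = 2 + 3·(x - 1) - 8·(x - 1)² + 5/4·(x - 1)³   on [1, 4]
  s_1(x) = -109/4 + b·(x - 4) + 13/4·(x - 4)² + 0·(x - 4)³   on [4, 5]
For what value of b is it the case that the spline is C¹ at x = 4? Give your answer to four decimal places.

-11.2500

s_0'(x) = 3 - 16·(x - 1) + 15/4·(x - 1)², so s_0'(4) = -45/4. On the right, s_1'(4) = b, so b = -45/4.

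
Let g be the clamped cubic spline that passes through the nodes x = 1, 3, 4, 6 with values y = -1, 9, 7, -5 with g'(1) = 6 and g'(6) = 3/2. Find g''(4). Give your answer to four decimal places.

Write M_i for g''(x_i). With h_i = 2, 1, 2 and divided differences Δ_i = 5, -2, -6, the continuity of g' gives the tridiagonal system
  2·M_0 + 6·M_1 + 1·M_2 = 6(Δ_1 - Δ_0) = -42
  1·M_1 + 6·M_2 + 2·M_3 = 6(Δ_2 - Δ_1) = -24
Clamped end conditions give two more equations: 2h_0·M_0 + h_0·M_1 = 6(Δ_0 - g'(1)) = -6 and h_2·M_2 + 2h_2·M_3 = 6(g'(6) - Δ_2) = 45.
Solving: M_0 = 51/32, M_1 = -99/16, M_2 = -129/16, M_3 = 489/32.

-8.0625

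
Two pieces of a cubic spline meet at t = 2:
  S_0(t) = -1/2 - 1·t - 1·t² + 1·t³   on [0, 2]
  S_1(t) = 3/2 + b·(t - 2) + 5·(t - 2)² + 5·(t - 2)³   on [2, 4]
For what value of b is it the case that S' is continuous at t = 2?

7

S_0'(t) = -1 - 2·t + 3·t², so S_0'(2) = 7. On the right, S_1'(2) = b, so b = 7.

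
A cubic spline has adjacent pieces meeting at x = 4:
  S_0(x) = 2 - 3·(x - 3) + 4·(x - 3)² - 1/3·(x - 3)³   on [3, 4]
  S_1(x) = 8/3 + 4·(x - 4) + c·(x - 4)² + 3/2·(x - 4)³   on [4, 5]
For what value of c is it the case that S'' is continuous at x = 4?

3

S_0''(x) = 8 - 2·(x - 3), so S_0''(4) = 6. On the right, S_1''(4) = 2c, so c = 3.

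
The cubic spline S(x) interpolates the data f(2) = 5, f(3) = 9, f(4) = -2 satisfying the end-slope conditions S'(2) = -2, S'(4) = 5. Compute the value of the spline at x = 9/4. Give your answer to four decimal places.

5.6250

Let M_i = S''(x_i). Step sizes h_i = 1, 1; slopes of the chords Δ_i = (y_(i+1) - y_i)/h_i = 4, -11.
  1·M_0 + 4·M_1 + 1·M_2 = 6(Δ_1 - Δ_0) = -90
Clamped end conditions give two more equations: 2h_0·M_0 + h_0·M_1 = 6(Δ_0 - S'(2)) = 36 and h_1·M_1 + 2h_1·M_2 = 6(S'(4) - Δ_1) = 96.
Solving: M_0 = 44, M_1 = -52, M_2 = 74.
On [2, 3], S(x) = 5 - 2·(x - 2) + 22·(x - 2)² - 16·(x - 2)³.
With (x - 2) = 1/4: S(9/4) = 45/8.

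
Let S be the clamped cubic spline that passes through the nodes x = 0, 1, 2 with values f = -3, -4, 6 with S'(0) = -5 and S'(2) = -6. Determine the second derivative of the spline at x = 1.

34

Let M_i = S''(x_i). Step sizes h_i = 1, 1; slopes of the chords Δ_i = (y_(i+1) - y_i)/h_i = -1, 10.
  1·M_0 + 4·M_1 + 1·M_2 = 6(Δ_1 - Δ_0) = 66
Clamped end conditions give two more equations: 2h_0·M_0 + h_0·M_1 = 6(Δ_0 - S'(0)) = 24 and h_1·M_1 + 2h_1·M_2 = 6(S'(2) - Δ_1) = -96.
Solving: M_0 = -5, M_1 = 34, M_2 = -65.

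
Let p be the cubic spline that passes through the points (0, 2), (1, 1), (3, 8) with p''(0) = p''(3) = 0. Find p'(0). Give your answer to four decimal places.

-1.7500

With M_i denoting the second derivative at x_i, h_i = 1, 2, and Δ_i = (y_(i+1) − y_i)/h_i = -1, 7/2:
  1·M_0 + 6·M_1 + 2·M_2 = 6(Δ_1 - Δ_0) = 27
Natural end conditions: M_0 = M_2 = 0.
Solving the tridiagonal system: M_0 = 0, M_1 = 9/2, M_2 = 0.
On [0, 1], p'(t) = b_0 + 2c_0·t + 3d_0·t² with b_0 = Δ_0 - h_0(2M_0 + M_1)/6 = -7/4, c_0 = M_0/2 = 0, d_0 = (M_1 - M_0)/(6h_0) = 3/4. So p'(0) = -7/4.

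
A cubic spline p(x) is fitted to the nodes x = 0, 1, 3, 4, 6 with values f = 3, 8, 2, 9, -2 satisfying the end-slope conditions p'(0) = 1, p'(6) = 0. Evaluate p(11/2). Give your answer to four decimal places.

-0.0118

Put M_i = p'' at the i-th knot. Here h = (1, 2, 1, 2) and Δ = (5, -3, 7, -11/2), so the interior equations h_(i-1)·M_(i-1) + 2(h_(i-1)+h_i)·M_i + h_i·M_(i+1) = 6(Δ_i − Δ_(i-1)) read
  1·M_0 + 6·M_1 + 2·M_2 = 6(Δ_1 - Δ_0) = -48
  2·M_1 + 6·M_2 + 1·M_3 = 6(Δ_2 - Δ_1) = 60
  1·M_2 + 6·M_3 + 2·M_4 = 6(Δ_3 - Δ_2) = -75
Clamped end conditions give two more equations: 2h_0·M_0 + h_0·M_1 = 6(Δ_0 - p'(0)) = 24 and h_3·M_3 + 2h_3·M_4 = 6(p'(6) - Δ_3) = 33.
Solving the tridiagonal system: M_0 = 1957/93, M_1 = -1682/93, M_2 = 3671/186, M_3 = -2069/93, M_4 = 7207/372.
On [4, 6], p(x) = 9 + 1069/372·(x - 4) - 2069/186·(x - 4)² + 5161/1488·(x - 4)³.
With (x - 4) = 3/2: p(11/2) = -47/3968.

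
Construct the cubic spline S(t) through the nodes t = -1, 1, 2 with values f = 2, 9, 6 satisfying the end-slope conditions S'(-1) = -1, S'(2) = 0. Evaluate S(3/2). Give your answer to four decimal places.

7.3646

With σ_i denoting the second derivative at x_i, h_i = 2, 1, and Δ_i = (y_(i+1) − y_i)/h_i = 7/2, -3:
  2·σ_0 + 6·σ_1 + 1·σ_2 = 6(Δ_1 - Δ_0) = -39
Clamped end conditions give two more equations: 2h_0·σ_0 + h_0·σ_1 = 6(Δ_0 - S'(-1)) = 27 and h_1·σ_1 + 2h_1·σ_2 = 6(S'(2) - Δ_1) = 18.
Solving the tridiagonal system: σ_0 = 163/12, σ_1 = -41/3, σ_2 = 95/6.
On [1, 2], S(t) = 9 - 13/12·(t - 1) - 41/6·(t - 1)² + 59/12·(t - 1)³.
With (t - 1) = 1/2: S(3/2) = 707/96.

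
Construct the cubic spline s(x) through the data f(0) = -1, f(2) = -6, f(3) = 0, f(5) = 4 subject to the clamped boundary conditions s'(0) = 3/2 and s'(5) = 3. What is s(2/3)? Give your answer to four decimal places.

-2.2407

Write M_i for s''(x_i). With h_i = 2, 1, 2 and divided differences Δ_i = -5/2, 6, 2, the continuity of s' gives the tridiagonal system
  2·M_0 + 6·M_1 + 1·M_2 = 6(Δ_1 - Δ_0) = 51
  1·M_1 + 6·M_2 + 2·M_3 = 6(Δ_2 - Δ_1) = -24
Clamped end conditions give two more equations: 2h_0·M_0 + h_0·M_1 = 6(Δ_0 - s'(0)) = -24 and h_2·M_2 + 2h_2·M_3 = 6(s'(5) - Δ_2) = 6.
Solving: M_0 = -105/8, M_1 = 57/4, M_2 = -33/4, M_3 = 45/8.
On [0, 2], s(x) = -1 + 3/2·x - 105/16·x² + 73/32·x³.
With x = 2/3: s(2/3) = -121/54.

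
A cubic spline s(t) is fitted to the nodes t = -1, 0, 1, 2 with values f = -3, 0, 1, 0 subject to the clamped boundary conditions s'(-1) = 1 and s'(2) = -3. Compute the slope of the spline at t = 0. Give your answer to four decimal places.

2.7333

With M_i denoting the second derivative at x_i, h_i = 1, 1, 1, and Δ_i = (y_(i+1) − y_i)/h_i = 3, 1, -1:
  1·M_0 + 4·M_1 + 1·M_2 = 6(Δ_1 - Δ_0) = -12
  1·M_1 + 4·M_2 + 1·M_3 = 6(Δ_2 - Δ_1) = -12
Clamped end conditions give two more equations: 2h_0·M_0 + h_0·M_1 = 6(Δ_0 - s'(-1)) = 12 and h_2·M_2 + 2h_2·M_3 = 6(s'(2) - Δ_2) = -12.
Forward elimination and back-substitution give M_0 = 128/15, M_1 = -76/15, M_2 = -4/15, M_3 = -88/15.
On [0, 1], s'(t) = b_1 + 2c_1·t + 3d_1·t² with b_1 = Δ_1 - h_1(2M_1 + M_2)/6 = 41/15, c_1 = M_1/2 = -38/15, d_1 = (M_2 - M_1)/(6h_1) = 4/5. So s'(0) = 41/15.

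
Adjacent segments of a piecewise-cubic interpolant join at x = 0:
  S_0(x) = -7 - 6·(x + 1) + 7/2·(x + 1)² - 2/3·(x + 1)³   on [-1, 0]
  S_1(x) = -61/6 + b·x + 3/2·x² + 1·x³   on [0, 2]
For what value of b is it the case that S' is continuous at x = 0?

-1

S_0'(x) = -6 + 7·(x + 1) - 2·(x + 1)², so S_0'(0) = -1. On the right, S_1'(0) = b, so b = -1.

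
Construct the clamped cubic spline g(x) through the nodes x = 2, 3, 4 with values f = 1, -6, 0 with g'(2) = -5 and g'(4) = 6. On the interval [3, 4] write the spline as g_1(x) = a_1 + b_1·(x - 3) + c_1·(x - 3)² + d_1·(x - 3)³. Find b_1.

With m_i denoting the second derivative at x_i, h_i = 1, 1, and Δ_i = (y_(i+1) − y_i)/h_i = -7, 6:
  1·m_0 + 4·m_1 + 1·m_2 = 6(Δ_1 - Δ_0) = 78
Clamped end conditions give two more equations: 2h_0·m_0 + h_0·m_1 = 6(Δ_0 - g'(2)) = -12 and h_1·m_1 + 2h_1·m_2 = 6(g'(4) - Δ_1) = 0.
Solving: m_0 = -20, m_1 = 28, m_2 = -14.
On [3, 4], with g_1(x) = a_1 + b_1·(x - 3) + c_1·(x - 3)² + d_1·(x - 3)³: c_1 = m_1/2 = 14, d_1 = (m_2 - m_1)/(6h_1) = -7, b_1 = Δ_1 - h_1(2m_1 + m_2)/6 = -1.

-1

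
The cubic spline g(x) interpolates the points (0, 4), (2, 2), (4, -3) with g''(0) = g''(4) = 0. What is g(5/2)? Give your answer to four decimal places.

Put M_i = g'' at the i-th knot. Here h = (2, 2) and Δ = (-1, -5/2), so the interior equations h_(i-1)·M_(i-1) + 2(h_(i-1)+h_i)·M_i + h_i·M_(i+1) = 6(Δ_i − Δ_(i-1)) read
  2·M_0 + 8·M_1 + 2·M_2 = 6(Δ_1 - Δ_0) = -9
Natural end conditions: M_0 = M_2 = 0.
Solving the tridiagonal system: M_0 = 0, M_1 = -9/8, M_2 = 0.
On [2, 4], g(x) = 2 - 7/4·(x - 2) - 9/16·(x - 2)² + 3/32·(x - 2)³.
With (x - 2) = 1/2: g(5/2) = 255/256.

0.9961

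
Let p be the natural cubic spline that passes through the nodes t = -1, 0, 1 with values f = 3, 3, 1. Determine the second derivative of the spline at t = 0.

-3

Write σ_i for p''(x_i). With h_i = 1, 1 and divided differences Δ_i = 0, -2, the continuity of p' gives the tridiagonal system
  1·σ_0 + 4·σ_1 + 1·σ_2 = 6(Δ_1 - Δ_0) = -12
Natural end conditions: σ_0 = σ_2 = 0.
Solving the tridiagonal system: σ_0 = 0, σ_1 = -3, σ_2 = 0.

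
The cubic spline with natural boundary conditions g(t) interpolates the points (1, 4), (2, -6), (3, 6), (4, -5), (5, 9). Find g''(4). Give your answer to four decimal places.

Put M_i = g'' at the i-th knot. Here h = (1, 1, 1, 1) and Δ = (-10, 12, -11, 14), so the interior equations h_(i-1)·M_(i-1) + 2(h_(i-1)+h_i)·M_i + h_i·M_(i+1) = 6(Δ_i − Δ_(i-1)) read
  1·M_0 + 4·M_1 + 1·M_2 = 6(Δ_1 - Δ_0) = 132
  1·M_1 + 4·M_2 + 1·M_3 = 6(Δ_2 - Δ_1) = -138
  1·M_2 + 4·M_3 + 1·M_4 = 6(Δ_3 - Δ_2) = 150
Natural end conditions: M_0 = M_4 = 0.
Solving the tridiagonal system: M_0 = 0, M_1 = 1341/28, M_2 = -417/7, M_3 = 1467/28, M_4 = 0.

52.3929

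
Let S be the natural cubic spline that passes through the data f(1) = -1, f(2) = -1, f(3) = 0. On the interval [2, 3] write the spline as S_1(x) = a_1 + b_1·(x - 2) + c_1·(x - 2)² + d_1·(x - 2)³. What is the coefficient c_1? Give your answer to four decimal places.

0.7500

Let M_i = S''(x_i). Step sizes h_i = 1, 1; slopes of the chords Δ_i = (y_(i+1) - y_i)/h_i = 0, 1.
  1·M_0 + 4·M_1 + 1·M_2 = 6(Δ_1 - Δ_0) = 6
Natural end conditions: M_0 = M_2 = 0.
Solving the tridiagonal system: M_0 = 0, M_1 = 3/2, M_2 = 0.
On [2, 3], with S_1(x) = a_1 + b_1·(x - 2) + c_1·(x - 2)² + d_1·(x - 2)³: c_1 = M_1/2 = 3/4, d_1 = (M_2 - M_1)/(6h_1) = -1/4, b_1 = Δ_1 - h_1(2M_1 + M_2)/6 = 1/2.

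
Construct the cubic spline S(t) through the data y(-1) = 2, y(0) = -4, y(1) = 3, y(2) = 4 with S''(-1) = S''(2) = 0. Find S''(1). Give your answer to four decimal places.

Write σ_i for S''(x_i). With h_i = 1, 1, 1 and divided differences Δ_i = -6, 7, 1, the continuity of S' gives the tridiagonal system
  1·σ_0 + 4·σ_1 + 1·σ_2 = 6(Δ_1 - Δ_0) = 78
  1·σ_1 + 4·σ_2 + 1·σ_3 = 6(Δ_2 - Δ_1) = -36
Natural end conditions: σ_0 = σ_3 = 0.
Solving the tridiagonal system: σ_0 = 0, σ_1 = 116/5, σ_2 = -74/5, σ_3 = 0.

-14.8000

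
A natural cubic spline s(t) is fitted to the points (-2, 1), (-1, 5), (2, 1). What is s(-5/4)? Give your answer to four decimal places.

4.2188

Write M_i for s''(x_i). With h_i = 1, 3 and divided differences Δ_i = 4, -4/3, the continuity of s' gives the tridiagonal system
  1·M_0 + 8·M_1 + 3·M_2 = 6(Δ_1 - Δ_0) = -32
Natural end conditions: M_0 = M_2 = 0.
Solving the tridiagonal system: M_0 = 0, M_1 = -4, M_2 = 0.
On [-2, -1], s(t) = 1 + 14/3·(t + 2) + 0·(t + 2)² - 2/3·(t + 2)³.
With (t + 2) = 3/4: s(-5/4) = 135/32.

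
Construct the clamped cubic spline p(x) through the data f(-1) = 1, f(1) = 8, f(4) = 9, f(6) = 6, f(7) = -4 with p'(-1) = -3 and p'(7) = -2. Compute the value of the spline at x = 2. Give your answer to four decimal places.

9.7977

Let m_i = p''(x_i). Step sizes h_i = 2, 3, 2, 1; slopes of the chords Δ_i = (y_(i+1) - y_i)/h_i = 7/2, 1/3, -3/2, -10.
  2·m_0 + 10·m_1 + 3·m_2 = 6(Δ_1 - Δ_0) = -19
  3·m_1 + 10·m_2 + 2·m_3 = 6(Δ_2 - Δ_1) = -11
  2·m_2 + 6·m_3 + 1·m_4 = 6(Δ_3 - Δ_2) = -51
Clamped end conditions give two more equations: 2h_0·m_0 + h_0·m_1 = 6(Δ_0 - p'(-1)) = 39 and h_3·m_3 + 2h_3·m_4 = 6(p'(7) - Δ_3) = 48.
Forward elimination and back-substitution give m_0 = 4541/364, m_1 = -496/91, m_2 = 1921/546, m_3 = -4072/273, m_4 = 8588/273.
On [1, 4], p(x) = 8 + 1465/364·(x - 1) - 248/91·(x - 1)² + 4897/9828·(x - 1)³.
With (x - 1) = 1: p(2) = 3439/351.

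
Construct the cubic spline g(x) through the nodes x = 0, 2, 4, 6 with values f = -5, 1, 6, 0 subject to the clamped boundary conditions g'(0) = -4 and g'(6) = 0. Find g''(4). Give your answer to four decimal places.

-5.4667

Write M_i for g''(x_i). With h_i = 2, 2, 2 and divided differences Δ_i = 3, 5/2, -3, the continuity of g' gives the tridiagonal system
  2·M_0 + 8·M_1 + 2·M_2 = 6(Δ_1 - Δ_0) = -3
  2·M_1 + 8·M_2 + 2·M_3 = 6(Δ_2 - Δ_1) = -33
Clamped end conditions give two more equations: 2h_0·M_0 + h_0·M_1 = 6(Δ_0 - g'(0)) = 42 and h_2·M_2 + 2h_2·M_3 = 6(g'(6) - Δ_2) = 18.
Hence M_0 = 343/30, M_1 = -28/15, M_2 = -82/15, M_3 = 217/30.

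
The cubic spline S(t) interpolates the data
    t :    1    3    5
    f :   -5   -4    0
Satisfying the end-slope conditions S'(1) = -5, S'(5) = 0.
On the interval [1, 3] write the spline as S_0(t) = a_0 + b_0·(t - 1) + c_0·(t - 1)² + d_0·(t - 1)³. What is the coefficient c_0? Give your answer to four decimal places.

Write m_i for S''(x_i). With h_i = 2, 2 and divided differences Δ_i = 1/2, 2, the continuity of S' gives the tridiagonal system
  2·m_0 + 8·m_1 + 2·m_2 = 6(Δ_1 - Δ_0) = 9
Clamped end conditions give two more equations: 2h_0·m_0 + h_0·m_1 = 6(Δ_0 - S'(1)) = 33 and h_1·m_1 + 2h_1·m_2 = 6(S'(5) - Δ_1) = -12.
Solving the tridiagonal system: m_0 = 67/8, m_1 = -1/4, m_2 = -23/8.
On [1, 3], with S_0(t) = a_0 + b_0·(t - 1) + c_0·(t - 1)² + d_0·(t - 1)³: c_0 = m_0/2 = 67/16, d_0 = (m_1 - m_0)/(6h_0) = -23/32, b_0 = Δ_0 - h_0(2m_0 + m_1)/6 = -5.

4.1875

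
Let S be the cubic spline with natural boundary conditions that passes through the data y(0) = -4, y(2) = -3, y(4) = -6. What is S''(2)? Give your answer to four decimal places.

-1.5000

With M_i denoting the second derivative at x_i, h_i = 2, 2, and Δ_i = (y_(i+1) − y_i)/h_i = 1/2, -3/2:
  2·M_0 + 8·M_1 + 2·M_2 = 6(Δ_1 - Δ_0) = -12
Natural end conditions: M_0 = M_2 = 0.
Hence M_0 = 0, M_1 = -3/2, M_2 = 0.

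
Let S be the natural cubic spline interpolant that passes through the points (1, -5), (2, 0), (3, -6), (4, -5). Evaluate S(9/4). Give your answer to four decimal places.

With σ_i denoting the second derivative at x_i, h_i = 1, 1, 1, and Δ_i = (y_(i+1) − y_i)/h_i = 5, -6, 1:
  1·σ_0 + 4·σ_1 + 1·σ_2 = 6(Δ_1 - Δ_0) = -66
  1·σ_1 + 4·σ_2 + 1·σ_3 = 6(Δ_2 - Δ_1) = 42
Natural end conditions: σ_0 = σ_3 = 0.
Hence σ_0 = 0, σ_1 = -102/5, σ_2 = 78/5, σ_3 = 0.
On [2, 3], S(x) = 0 - 9/5·(x - 2) - 51/5·(x - 2)² + 6·(x - 2)³.
With (x - 2) = 1/4: S(9/4) = -159/160.

-0.9938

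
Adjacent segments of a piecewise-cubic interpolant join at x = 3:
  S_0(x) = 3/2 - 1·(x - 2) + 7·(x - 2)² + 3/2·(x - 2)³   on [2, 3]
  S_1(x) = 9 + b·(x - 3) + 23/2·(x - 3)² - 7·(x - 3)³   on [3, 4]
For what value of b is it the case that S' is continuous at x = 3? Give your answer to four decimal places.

S_0'(x) = -1 + 14·(x - 2) + 9/2·(x - 2)², so S_0'(3) = 35/2. On the right, S_1'(3) = b, so b = 35/2.

17.5000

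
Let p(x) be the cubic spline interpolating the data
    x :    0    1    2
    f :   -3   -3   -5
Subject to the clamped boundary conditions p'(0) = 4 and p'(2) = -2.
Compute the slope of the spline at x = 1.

-2

Write m_i for p''(x_i). With h_i = 1, 1 and divided differences Δ_i = 0, -2, the continuity of p' gives the tridiagonal system
  1·m_0 + 4·m_1 + 1·m_2 = 6(Δ_1 - Δ_0) = -12
Clamped end conditions give two more equations: 2h_0·m_0 + h_0·m_1 = 6(Δ_0 - p'(0)) = -24 and h_1·m_1 + 2h_1·m_2 = 6(p'(2) - Δ_1) = 0.
Hence m_0 = -12, m_1 = 0, m_2 = 0.
On [1, 2], p'(x) = b_1 + 2c_1·(x - 1) + 3d_1·(x - 1)² with b_1 = Δ_1 - h_1(2m_1 + m_2)/6 = -2, c_1 = m_1/2 = 0, d_1 = (m_2 - m_1)/(6h_1) = 0. So p'(1) = -2.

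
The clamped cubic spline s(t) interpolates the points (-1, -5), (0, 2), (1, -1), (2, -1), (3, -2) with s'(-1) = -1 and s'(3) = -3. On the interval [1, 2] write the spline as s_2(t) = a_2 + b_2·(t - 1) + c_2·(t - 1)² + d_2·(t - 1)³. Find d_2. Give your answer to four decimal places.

Put M_i = s'' at the i-th knot. Here h = (1, 1, 1, 1) and Δ = (7, -3, 0, -1), so the interior equations h_(i-1)·M_(i-1) + 2(h_(i-1)+h_i)·M_i + h_i·M_(i+1) = 6(Δ_i − Δ_(i-1)) read
  1·M_0 + 4·M_1 + 1·M_2 = 6(Δ_1 - Δ_0) = -60
  1·M_1 + 4·M_2 + 1·M_3 = 6(Δ_2 - Δ_1) = 18
  1·M_2 + 4·M_3 + 1·M_4 = 6(Δ_3 - Δ_2) = -6
Clamped end conditions give two more equations: 2h_0·M_0 + h_0·M_1 = 6(Δ_0 - s'(-1)) = 48 and h_3·M_3 + 2h_3·M_4 = 6(s'(3) - Δ_3) = -12.
Solving the tridiagonal system: M_0 = 151/4, M_1 = -55/2, M_2 = 49/4, M_3 = -7/2, M_4 = -17/4.
On [1, 2], with s_2(t) = a_2 + b_2·(t - 1) + c_2·(t - 1)² + d_2·(t - 1)³: c_2 = M_2/2 = 49/8, d_2 = (M_3 - M_2)/(6h_2) = -21/8, b_2 = Δ_2 - h_2(2M_2 + M_3)/6 = -7/2.

-2.6250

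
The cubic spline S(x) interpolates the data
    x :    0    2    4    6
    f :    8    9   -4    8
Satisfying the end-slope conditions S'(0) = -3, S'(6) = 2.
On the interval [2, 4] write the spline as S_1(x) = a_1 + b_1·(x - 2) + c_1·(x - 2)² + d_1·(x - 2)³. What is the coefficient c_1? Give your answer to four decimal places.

-6.0167

Put M_i = S'' at the i-th knot. Here h = (2, 2, 2) and Δ = (1/2, -13/2, 6), so the interior equations h_(i-1)·M_(i-1) + 2(h_(i-1)+h_i)·M_i + h_i·M_(i+1) = 6(Δ_i − Δ_(i-1)) read
  2·M_0 + 8·M_1 + 2·M_2 = 6(Δ_1 - Δ_0) = -42
  2·M_1 + 8·M_2 + 2·M_3 = 6(Δ_2 - Δ_1) = 75
Clamped end conditions give two more equations: 2h_0·M_0 + h_0·M_1 = 6(Δ_0 - S'(0)) = 21 and h_2·M_2 + 2h_2·M_3 = 6(S'(6) - Δ_2) = -24.
Solving the tridiagonal system: M_0 = 169/15, M_1 = -361/30, M_2 = 238/15, M_3 = -209/15.
On [2, 4], with S_1(x) = a_1 + b_1·(x - 2) + c_1·(x - 2)² + d_1·(x - 2)³: c_1 = M_1/2 = -361/60, d_1 = (M_2 - M_1)/(6h_1) = 93/40, b_1 = Δ_1 - h_1(2M_1 + M_2)/6 = -113/30.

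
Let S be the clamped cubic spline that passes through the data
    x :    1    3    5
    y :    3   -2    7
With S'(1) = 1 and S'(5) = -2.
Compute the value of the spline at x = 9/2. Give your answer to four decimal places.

6.3203

With M_i denoting the second derivative at x_i, h_i = 2, 2, and Δ_i = (y_(i+1) − y_i)/h_i = -5/2, 9/2:
  2·M_0 + 8·M_1 + 2·M_2 = 6(Δ_1 - Δ_0) = 42
Clamped end conditions give two more equations: 2h_0·M_0 + h_0·M_1 = 6(Δ_0 - S'(1)) = -21 and h_1·M_1 + 2h_1·M_2 = 6(S'(5) - Δ_1) = -39.
Solving the tridiagonal system: M_0 = -45/4, M_1 = 12, M_2 = -63/4.
On [3, 5], S(x) = -2 + 7/4·(x - 3) + 6·(x - 3)² - 37/16·(x - 3)³.
With (x - 3) = 3/2: S(9/2) = 809/128.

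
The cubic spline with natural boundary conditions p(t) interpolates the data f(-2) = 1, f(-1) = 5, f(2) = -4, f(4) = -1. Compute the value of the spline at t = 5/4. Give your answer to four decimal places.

-1.6401

Let σ_i = p''(x_i). Step sizes h_i = 1, 3, 2; slopes of the chords Δ_i = (y_(i+1) - y_i)/h_i = 4, -3, 3/2.
  1·σ_0 + 8·σ_1 + 3·σ_2 = 6(Δ_1 - Δ_0) = -42
  3·σ_1 + 10·σ_2 + 2·σ_3 = 6(Δ_2 - Δ_1) = 27
Natural end conditions: σ_0 = σ_3 = 0.
Hence σ_0 = 0, σ_1 = -501/71, σ_2 = 342/71, σ_3 = 0.
On [-1, 2], p(t) = 5 + 117/71·(t + 1) - 501/142·(t + 1)² + 281/426·(t + 1)³.
With (t + 1) = 9/4: p(5/4) = -14905/9088.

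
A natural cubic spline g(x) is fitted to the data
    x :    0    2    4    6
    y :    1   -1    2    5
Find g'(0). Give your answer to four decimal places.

Let σ_i = g''(x_i). Step sizes h_i = 2, 2, 2; slopes of the chords Δ_i = (y_(i+1) - y_i)/h_i = -1, 3/2, 3/2.
  2·σ_0 + 8·σ_1 + 2·σ_2 = 6(Δ_1 - Δ_0) = 15
  2·σ_1 + 8·σ_2 + 2·σ_3 = 6(Δ_2 - Δ_1) = 0
Natural end conditions: σ_0 = σ_3 = 0.
Hence σ_0 = 0, σ_1 = 2, σ_2 = -1/2, σ_3 = 0.
On [0, 2], g'(x) = b_0 + 2c_0·x + 3d_0·x² with b_0 = Δ_0 - h_0(2σ_0 + σ_1)/6 = -5/3, c_0 = σ_0/2 = 0, d_0 = (σ_1 - σ_0)/(6h_0) = 1/6. So g'(0) = -5/3.

-1.6667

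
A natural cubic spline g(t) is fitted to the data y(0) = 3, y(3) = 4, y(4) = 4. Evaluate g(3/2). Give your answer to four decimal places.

Let σ_i = g''(x_i). Step sizes h_i = 3, 1; slopes of the chords Δ_i = (y_(i+1) - y_i)/h_i = 1/3, 0.
  3·σ_0 + 8·σ_1 + 1·σ_2 = 6(Δ_1 - Δ_0) = -2
Natural end conditions: σ_0 = σ_2 = 0.
Hence σ_0 = 0, σ_1 = -1/4, σ_2 = 0.
On [0, 3], g(t) = 3 + 11/24·t + 0·t² - 1/72·t³.
With t = 3/2: g(3/2) = 233/64.

3.6406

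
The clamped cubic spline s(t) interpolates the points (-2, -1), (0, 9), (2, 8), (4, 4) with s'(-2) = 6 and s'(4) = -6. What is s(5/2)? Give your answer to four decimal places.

7.6844

Put M_i = s'' at the i-th knot. Here h = (2, 2, 2) and Δ = (5, -1/2, -2), so the interior equations h_(i-1)·M_(i-1) + 2(h_(i-1)+h_i)·M_i + h_i·M_(i+1) = 6(Δ_i − Δ_(i-1)) read
  2·M_0 + 8·M_1 + 2·M_2 = 6(Δ_1 - Δ_0) = -33
  2·M_1 + 8·M_2 + 2·M_3 = 6(Δ_2 - Δ_1) = -9
Clamped end conditions give two more equations: 2h_0·M_0 + h_0·M_1 = 6(Δ_0 - s'(-2)) = -6 and h_2·M_2 + 2h_2·M_3 = 6(s'(4) - Δ_2) = -24.
Hence M_0 = 9/10, M_1 = -24/5, M_2 = 9/5, M_3 = -69/10.
On [2, 4], s(t) = 8 - 9/10·(t - 2) + 9/10·(t - 2)² - 29/40·(t - 2)³.
With (t - 2) = 1/2: s(5/2) = 2459/320.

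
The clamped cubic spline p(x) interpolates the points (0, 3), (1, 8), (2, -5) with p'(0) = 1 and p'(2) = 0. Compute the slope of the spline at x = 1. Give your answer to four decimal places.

Write σ_i for p''(x_i). With h_i = 1, 1 and divided differences Δ_i = 5, -13, the continuity of p' gives the tridiagonal system
  1·σ_0 + 4·σ_1 + 1·σ_2 = 6(Δ_1 - Δ_0) = -108
Clamped end conditions give two more equations: 2h_0·σ_0 + h_0·σ_1 = 6(Δ_0 - p'(0)) = 24 and h_1·σ_1 + 2h_1·σ_2 = 6(p'(2) - Δ_1) = 78.
Solving: σ_0 = 77/2, σ_1 = -53, σ_2 = 131/2.
On [1, 2], p'(x) = b_1 + 2c_1·(x - 1) + 3d_1·(x - 1)² with b_1 = Δ_1 - h_1(2σ_1 + σ_2)/6 = -25/4, c_1 = σ_1/2 = -53/2, d_1 = (σ_2 - σ_1)/(6h_1) = 79/4. So p'(1) = -25/4.

-6.2500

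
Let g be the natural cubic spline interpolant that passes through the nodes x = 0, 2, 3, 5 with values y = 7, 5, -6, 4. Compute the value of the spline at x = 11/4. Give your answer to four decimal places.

With σ_i denoting the second derivative at x_i, h_i = 2, 1, 2, and Δ_i = (y_(i+1) − y_i)/h_i = -1, -11, 5:
  2·σ_0 + 6·σ_1 + 1·σ_2 = 6(Δ_1 - Δ_0) = -60
  1·σ_1 + 6·σ_2 + 2·σ_3 = 6(Δ_2 - Δ_1) = 96
Natural end conditions: σ_0 = σ_3 = 0.
Solving the tridiagonal system: σ_0 = 0, σ_1 = -456/35, σ_2 = 636/35, σ_3 = 0.
On [2, 3], g(x) = 5 - 339/35·(x - 2) - 228/35·(x - 2)² + 26/5·(x - 2)³.
With (x - 2) = 3/4: g(11/4) = -4183/1120.

-3.7348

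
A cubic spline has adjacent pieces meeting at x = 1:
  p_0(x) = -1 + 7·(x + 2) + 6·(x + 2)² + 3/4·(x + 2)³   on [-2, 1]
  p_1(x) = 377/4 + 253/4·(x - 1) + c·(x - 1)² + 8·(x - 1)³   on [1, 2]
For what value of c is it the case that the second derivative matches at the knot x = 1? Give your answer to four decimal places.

12.7500

p_0''(x) = 12 + 9/2·(x + 2), so p_0''(1) = 51/2. On the right, p_1''(1) = 2c, so c = 51/4.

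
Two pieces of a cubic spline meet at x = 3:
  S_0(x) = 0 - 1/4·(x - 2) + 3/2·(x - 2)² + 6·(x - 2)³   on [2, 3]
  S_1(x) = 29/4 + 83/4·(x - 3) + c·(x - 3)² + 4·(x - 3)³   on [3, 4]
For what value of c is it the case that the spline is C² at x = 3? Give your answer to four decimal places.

S_0''(x) = 3 + 36·(x - 2), so S_0''(3) = 39. On the right, S_1''(3) = 2c, so c = 39/2.

19.5000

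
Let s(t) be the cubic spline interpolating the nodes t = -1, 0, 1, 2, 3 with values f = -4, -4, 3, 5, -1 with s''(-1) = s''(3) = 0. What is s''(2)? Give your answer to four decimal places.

Put M_i = s'' at the i-th knot. Here h = (1, 1, 1, 1) and Δ = (0, 7, 2, -6), so the interior equations h_(i-1)·M_(i-1) + 2(h_(i-1)+h_i)·M_i + h_i·M_(i+1) = 6(Δ_i − Δ_(i-1)) read
  1·M_0 + 4·M_1 + 1·M_2 = 6(Δ_1 - Δ_0) = 42
  1·M_1 + 4·M_2 + 1·M_3 = 6(Δ_2 - Δ_1) = -30
  1·M_2 + 4·M_3 + 1·M_4 = 6(Δ_3 - Δ_2) = -48
Natural end conditions: M_0 = M_4 = 0.
Solving: M_0 = 0, M_1 = 351/28, M_2 = -57/7, M_3 = -279/28, M_4 = 0.

-9.9643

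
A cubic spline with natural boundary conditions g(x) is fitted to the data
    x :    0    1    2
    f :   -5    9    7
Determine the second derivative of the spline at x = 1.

Write M_i for g''(x_i). With h_i = 1, 1 and divided differences Δ_i = 14, -2, the continuity of g' gives the tridiagonal system
  1·M_0 + 4·M_1 + 1·M_2 = 6(Δ_1 - Δ_0) = -96
Natural end conditions: M_0 = M_2 = 0.
Forward elimination and back-substitution give M_0 = 0, M_1 = -24, M_2 = 0.

-24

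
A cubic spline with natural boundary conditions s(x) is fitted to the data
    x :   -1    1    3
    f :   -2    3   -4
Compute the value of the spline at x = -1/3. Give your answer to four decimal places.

Write m_i for s''(x_i). With h_i = 2, 2 and divided differences Δ_i = 5/2, -7/2, the continuity of s' gives the tridiagonal system
  2·m_0 + 8·m_1 + 2·m_2 = 6(Δ_1 - Δ_0) = -36
Natural end conditions: m_0 = m_2 = 0.
Hence m_0 = 0, m_1 = -9/2, m_2 = 0.
On [-1, 1], s(x) = -2 + 4·(x + 1) + 0·(x + 1)² - 3/8·(x + 1)³.
With (x + 1) = 2/3: s(-1/3) = 5/9.

0.5556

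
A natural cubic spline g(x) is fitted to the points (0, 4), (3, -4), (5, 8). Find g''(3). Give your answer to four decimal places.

5.2000

Put m_i = g'' at the i-th knot. Here h = (3, 2) and Δ = (-8/3, 6), so the interior equations h_(i-1)·m_(i-1) + 2(h_(i-1)+h_i)·m_i + h_i·m_(i+1) = 6(Δ_i − Δ_(i-1)) read
  3·m_0 + 10·m_1 + 2·m_2 = 6(Δ_1 - Δ_0) = 52
Natural end conditions: m_0 = m_2 = 0.
Forward elimination and back-substitution give m_0 = 0, m_1 = 26/5, m_2 = 0.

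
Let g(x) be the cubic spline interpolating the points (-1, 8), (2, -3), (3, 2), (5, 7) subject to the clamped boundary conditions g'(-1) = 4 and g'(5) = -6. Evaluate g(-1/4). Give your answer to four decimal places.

7.8030

Put M_i = g'' at the i-th knot. Here h = (3, 1, 2) and Δ = (-11/3, 5, 5/2), so the interior equations h_(i-1)·M_(i-1) + 2(h_(i-1)+h_i)·M_i + h_i·M_(i+1) = 6(Δ_i − Δ_(i-1)) read
  3·M_0 + 8·M_1 + 1·M_2 = 6(Δ_1 - Δ_0) = 52
  1·M_1 + 6·M_2 + 2·M_3 = 6(Δ_2 - Δ_1) = -15
Clamped end conditions give two more equations: 2h_0·M_0 + h_0·M_1 = 6(Δ_0 - g'(-1)) = -46 and h_2·M_2 + 2h_2·M_3 = 6(g'(5) - Δ_2) = -51.
Hence M_0 = -565/42, M_1 = 81/7, M_2 = -3/14, M_3 = -177/14.
On [-1, 2], g(x) = 8 + 4·(x + 1) - 565/84·(x + 1)² + 1051/756·(x + 1)³.
With (x + 1) = 3/4: g(-1/4) = 13983/1792.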